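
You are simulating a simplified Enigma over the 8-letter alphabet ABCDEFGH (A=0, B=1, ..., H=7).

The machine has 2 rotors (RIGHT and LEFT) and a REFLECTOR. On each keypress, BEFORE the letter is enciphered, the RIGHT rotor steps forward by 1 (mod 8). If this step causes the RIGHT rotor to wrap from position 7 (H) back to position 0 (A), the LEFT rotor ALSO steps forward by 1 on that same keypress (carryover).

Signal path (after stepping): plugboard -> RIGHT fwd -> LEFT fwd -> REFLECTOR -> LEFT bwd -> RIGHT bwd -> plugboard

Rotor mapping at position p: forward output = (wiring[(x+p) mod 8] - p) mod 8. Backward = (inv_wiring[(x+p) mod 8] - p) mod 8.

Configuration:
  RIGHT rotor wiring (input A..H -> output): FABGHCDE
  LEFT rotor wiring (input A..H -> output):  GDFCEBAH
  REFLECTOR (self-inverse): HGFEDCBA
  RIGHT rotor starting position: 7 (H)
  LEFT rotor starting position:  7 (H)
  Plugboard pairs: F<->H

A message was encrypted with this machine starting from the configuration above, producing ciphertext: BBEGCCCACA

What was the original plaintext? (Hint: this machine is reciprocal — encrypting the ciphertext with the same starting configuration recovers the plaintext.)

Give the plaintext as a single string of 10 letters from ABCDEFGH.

Answer: ACBDBBBHGB

Derivation:
Char 1 ('B'): step: R->0, L->0 (L advanced); B->plug->B->R->A->L->G->refl->B->L'->F->R'->A->plug->A
Char 2 ('B'): step: R->1, L=0; B->plug->B->R->A->L->G->refl->B->L'->F->R'->C->plug->C
Char 3 ('E'): step: R->2, L=0; E->plug->E->R->B->L->D->refl->E->L'->E->R'->B->plug->B
Char 4 ('G'): step: R->3, L=0; G->plug->G->R->F->L->B->refl->G->L'->A->R'->D->plug->D
Char 5 ('C'): step: R->4, L=0; C->plug->C->R->H->L->H->refl->A->L'->G->R'->B->plug->B
Char 6 ('C'): step: R->5, L=0; C->plug->C->R->H->L->H->refl->A->L'->G->R'->B->plug->B
Char 7 ('C'): step: R->6, L=0; C->plug->C->R->H->L->H->refl->A->L'->G->R'->B->plug->B
Char 8 ('A'): step: R->7, L=0; A->plug->A->R->F->L->B->refl->G->L'->A->R'->F->plug->H
Char 9 ('C'): step: R->0, L->1 (L advanced); C->plug->C->R->B->L->E->refl->D->L'->D->R'->G->plug->G
Char 10 ('A'): step: R->1, L=1; A->plug->A->R->H->L->F->refl->C->L'->A->R'->B->plug->B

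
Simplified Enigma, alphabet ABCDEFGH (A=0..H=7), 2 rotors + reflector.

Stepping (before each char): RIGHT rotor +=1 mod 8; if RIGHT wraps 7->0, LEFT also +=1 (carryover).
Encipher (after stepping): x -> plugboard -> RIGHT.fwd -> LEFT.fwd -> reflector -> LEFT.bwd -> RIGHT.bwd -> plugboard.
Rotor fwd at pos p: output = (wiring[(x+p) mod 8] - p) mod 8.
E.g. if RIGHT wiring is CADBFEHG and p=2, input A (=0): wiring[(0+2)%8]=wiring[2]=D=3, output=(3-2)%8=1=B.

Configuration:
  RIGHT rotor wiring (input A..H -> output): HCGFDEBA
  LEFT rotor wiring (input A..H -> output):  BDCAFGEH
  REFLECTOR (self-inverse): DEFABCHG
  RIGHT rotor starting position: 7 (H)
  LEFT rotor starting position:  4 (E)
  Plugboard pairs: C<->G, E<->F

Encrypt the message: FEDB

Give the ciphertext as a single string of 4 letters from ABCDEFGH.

Answer: HFCH

Derivation:
Char 1 ('F'): step: R->0, L->5 (L advanced); F->plug->E->R->D->L->E->refl->B->L'->A->R'->H->plug->H
Char 2 ('E'): step: R->1, L=5; E->plug->F->R->A->L->B->refl->E->L'->D->R'->E->plug->F
Char 3 ('D'): step: R->2, L=5; D->plug->D->R->C->L->C->refl->F->L'->F->R'->G->plug->C
Char 4 ('B'): step: R->3, L=5; B->plug->B->R->A->L->B->refl->E->L'->D->R'->H->plug->H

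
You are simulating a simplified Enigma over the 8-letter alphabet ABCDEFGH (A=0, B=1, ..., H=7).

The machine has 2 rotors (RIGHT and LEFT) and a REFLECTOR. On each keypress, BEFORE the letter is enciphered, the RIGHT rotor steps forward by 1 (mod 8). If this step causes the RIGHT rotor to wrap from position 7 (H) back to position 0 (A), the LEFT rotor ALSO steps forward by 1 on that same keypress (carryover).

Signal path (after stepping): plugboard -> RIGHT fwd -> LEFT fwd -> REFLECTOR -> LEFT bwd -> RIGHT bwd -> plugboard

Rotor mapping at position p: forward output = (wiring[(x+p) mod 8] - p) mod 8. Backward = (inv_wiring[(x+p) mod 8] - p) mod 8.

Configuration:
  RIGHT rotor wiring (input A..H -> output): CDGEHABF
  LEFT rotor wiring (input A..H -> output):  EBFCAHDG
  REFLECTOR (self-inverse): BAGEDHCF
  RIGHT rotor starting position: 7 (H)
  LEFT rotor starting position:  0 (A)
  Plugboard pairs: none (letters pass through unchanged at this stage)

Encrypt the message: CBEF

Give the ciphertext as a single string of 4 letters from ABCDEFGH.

Answer: BGHA

Derivation:
Char 1 ('C'): step: R->0, L->1 (L advanced); C->plug->C->R->G->L->F->refl->H->L'->D->R'->B->plug->B
Char 2 ('B'): step: R->1, L=1; B->plug->B->R->F->L->C->refl->G->L'->E->R'->G->plug->G
Char 3 ('E'): step: R->2, L=1; E->plug->E->R->H->L->D->refl->E->L'->B->R'->H->plug->H
Char 4 ('F'): step: R->3, L=1; F->plug->F->R->H->L->D->refl->E->L'->B->R'->A->plug->A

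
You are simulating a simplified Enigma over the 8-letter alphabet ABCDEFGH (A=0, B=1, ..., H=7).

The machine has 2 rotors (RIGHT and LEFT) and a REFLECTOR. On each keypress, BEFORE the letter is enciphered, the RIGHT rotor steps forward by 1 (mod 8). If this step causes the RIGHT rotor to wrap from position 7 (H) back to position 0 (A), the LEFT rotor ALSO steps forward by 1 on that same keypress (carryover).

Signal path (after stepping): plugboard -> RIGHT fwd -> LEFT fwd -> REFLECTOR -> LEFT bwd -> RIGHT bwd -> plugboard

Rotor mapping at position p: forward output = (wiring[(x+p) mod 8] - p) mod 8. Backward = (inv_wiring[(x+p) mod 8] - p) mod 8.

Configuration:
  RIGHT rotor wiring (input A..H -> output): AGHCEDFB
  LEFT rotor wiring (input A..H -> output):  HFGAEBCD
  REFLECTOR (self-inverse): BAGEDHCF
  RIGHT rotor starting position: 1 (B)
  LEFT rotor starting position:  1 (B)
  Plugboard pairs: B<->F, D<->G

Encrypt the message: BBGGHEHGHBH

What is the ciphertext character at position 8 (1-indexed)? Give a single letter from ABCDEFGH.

Char 1 ('B'): step: R->2, L=1; B->plug->F->R->H->L->G->refl->C->L'->G->R'->G->plug->D
Char 2 ('B'): step: R->3, L=1; B->plug->F->R->F->L->B->refl->A->L'->E->R'->H->plug->H
Char 3 ('G'): step: R->4, L=1; G->plug->D->R->F->L->B->refl->A->L'->E->R'->E->plug->E
Char 4 ('G'): step: R->5, L=1; G->plug->D->R->D->L->D->refl->E->L'->A->R'->B->plug->F
Char 5 ('H'): step: R->6, L=1; H->plug->H->R->F->L->B->refl->A->L'->E->R'->F->plug->B
Char 6 ('E'): step: R->7, L=1; E->plug->E->R->D->L->D->refl->E->L'->A->R'->D->plug->G
Char 7 ('H'): step: R->0, L->2 (L advanced); H->plug->H->R->B->L->G->refl->C->L'->C->R'->D->plug->G
Char 8 ('G'): step: R->1, L=2; G->plug->D->R->D->L->H->refl->F->L'->G->R'->B->plug->F

F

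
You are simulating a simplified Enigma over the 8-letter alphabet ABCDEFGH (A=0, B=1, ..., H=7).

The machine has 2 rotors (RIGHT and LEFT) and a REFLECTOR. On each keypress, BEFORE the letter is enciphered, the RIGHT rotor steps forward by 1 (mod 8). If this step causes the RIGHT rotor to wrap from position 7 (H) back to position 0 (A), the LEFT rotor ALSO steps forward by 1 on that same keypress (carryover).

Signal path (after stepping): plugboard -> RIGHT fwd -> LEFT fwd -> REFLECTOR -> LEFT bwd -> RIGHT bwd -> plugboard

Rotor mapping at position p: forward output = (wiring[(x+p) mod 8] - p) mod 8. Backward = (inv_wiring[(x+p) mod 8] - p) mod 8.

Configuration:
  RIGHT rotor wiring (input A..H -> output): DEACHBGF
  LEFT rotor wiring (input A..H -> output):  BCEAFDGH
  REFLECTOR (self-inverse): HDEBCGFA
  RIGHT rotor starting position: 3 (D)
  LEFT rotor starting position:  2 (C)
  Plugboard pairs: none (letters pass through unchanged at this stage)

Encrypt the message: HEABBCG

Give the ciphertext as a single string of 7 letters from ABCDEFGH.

Char 1 ('H'): step: R->4, L=2; H->plug->H->R->G->L->H->refl->A->L'->H->R'->E->plug->E
Char 2 ('E'): step: R->5, L=2; E->plug->E->R->H->L->A->refl->H->L'->G->R'->D->plug->D
Char 3 ('A'): step: R->6, L=2; A->plug->A->R->A->L->C->refl->E->L'->E->R'->F->plug->F
Char 4 ('B'): step: R->7, L=2; B->plug->B->R->E->L->E->refl->C->L'->A->R'->F->plug->F
Char 5 ('B'): step: R->0, L->3 (L advanced); B->plug->B->R->E->L->E->refl->C->L'->B->R'->F->plug->F
Char 6 ('C'): step: R->1, L=3; C->plug->C->R->B->L->C->refl->E->L'->E->R'->G->plug->G
Char 7 ('G'): step: R->2, L=3; G->plug->G->R->B->L->C->refl->E->L'->E->R'->E->plug->E

Answer: EDFFFGE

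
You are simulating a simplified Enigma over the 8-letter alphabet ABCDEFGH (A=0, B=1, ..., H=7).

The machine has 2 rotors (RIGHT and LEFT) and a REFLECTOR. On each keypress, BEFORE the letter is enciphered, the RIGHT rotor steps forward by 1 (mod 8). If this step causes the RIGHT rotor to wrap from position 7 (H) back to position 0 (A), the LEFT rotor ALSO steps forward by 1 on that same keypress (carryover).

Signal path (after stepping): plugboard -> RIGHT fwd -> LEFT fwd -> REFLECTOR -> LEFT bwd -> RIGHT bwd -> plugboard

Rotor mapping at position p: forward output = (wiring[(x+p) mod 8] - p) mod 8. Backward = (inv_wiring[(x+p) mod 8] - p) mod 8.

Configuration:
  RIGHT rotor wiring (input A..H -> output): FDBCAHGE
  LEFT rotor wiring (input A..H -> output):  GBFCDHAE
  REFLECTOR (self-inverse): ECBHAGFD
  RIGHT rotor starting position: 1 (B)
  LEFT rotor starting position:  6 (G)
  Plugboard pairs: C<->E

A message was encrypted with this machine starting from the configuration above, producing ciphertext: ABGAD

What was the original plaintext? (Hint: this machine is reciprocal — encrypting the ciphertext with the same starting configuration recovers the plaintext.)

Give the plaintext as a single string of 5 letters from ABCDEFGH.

Answer: BFEGG

Derivation:
Char 1 ('A'): step: R->2, L=6; A->plug->A->R->H->L->B->refl->C->L'->A->R'->B->plug->B
Char 2 ('B'): step: R->3, L=6; B->plug->B->R->F->L->E->refl->A->L'->C->R'->F->plug->F
Char 3 ('G'): step: R->4, L=6; G->plug->G->R->F->L->E->refl->A->L'->C->R'->C->plug->E
Char 4 ('A'): step: R->5, L=6; A->plug->A->R->C->L->A->refl->E->L'->F->R'->G->plug->G
Char 5 ('D'): step: R->6, L=6; D->plug->D->R->F->L->E->refl->A->L'->C->R'->G->plug->G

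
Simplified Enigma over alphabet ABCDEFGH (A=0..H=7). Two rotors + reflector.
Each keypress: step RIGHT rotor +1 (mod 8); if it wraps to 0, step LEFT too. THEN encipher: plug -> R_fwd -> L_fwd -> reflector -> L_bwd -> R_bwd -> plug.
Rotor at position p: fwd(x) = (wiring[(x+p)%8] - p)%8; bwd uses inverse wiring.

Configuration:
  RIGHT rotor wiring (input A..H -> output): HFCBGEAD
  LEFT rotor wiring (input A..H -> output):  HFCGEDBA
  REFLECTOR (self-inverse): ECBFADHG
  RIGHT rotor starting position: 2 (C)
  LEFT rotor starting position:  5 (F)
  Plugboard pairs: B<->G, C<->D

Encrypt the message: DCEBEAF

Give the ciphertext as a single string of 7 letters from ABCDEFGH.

Char 1 ('D'): step: R->3, L=5; D->plug->C->R->B->L->E->refl->A->L'->E->R'->F->plug->F
Char 2 ('C'): step: R->4, L=5; C->plug->D->R->H->L->H->refl->G->L'->A->R'->B->plug->G
Char 3 ('E'): step: R->5, L=5; E->plug->E->R->A->L->G->refl->H->L'->H->R'->A->plug->A
Char 4 ('B'): step: R->6, L=5; B->plug->G->R->A->L->G->refl->H->L'->H->R'->D->plug->C
Char 5 ('E'): step: R->7, L=5; E->plug->E->R->C->L->D->refl->F->L'->F->R'->G->plug->B
Char 6 ('A'): step: R->0, L->6 (L advanced); A->plug->A->R->H->L->F->refl->D->L'->A->R'->G->plug->B
Char 7 ('F'): step: R->1, L=6; F->plug->F->R->H->L->F->refl->D->L'->A->R'->C->plug->D

Answer: FGACBBD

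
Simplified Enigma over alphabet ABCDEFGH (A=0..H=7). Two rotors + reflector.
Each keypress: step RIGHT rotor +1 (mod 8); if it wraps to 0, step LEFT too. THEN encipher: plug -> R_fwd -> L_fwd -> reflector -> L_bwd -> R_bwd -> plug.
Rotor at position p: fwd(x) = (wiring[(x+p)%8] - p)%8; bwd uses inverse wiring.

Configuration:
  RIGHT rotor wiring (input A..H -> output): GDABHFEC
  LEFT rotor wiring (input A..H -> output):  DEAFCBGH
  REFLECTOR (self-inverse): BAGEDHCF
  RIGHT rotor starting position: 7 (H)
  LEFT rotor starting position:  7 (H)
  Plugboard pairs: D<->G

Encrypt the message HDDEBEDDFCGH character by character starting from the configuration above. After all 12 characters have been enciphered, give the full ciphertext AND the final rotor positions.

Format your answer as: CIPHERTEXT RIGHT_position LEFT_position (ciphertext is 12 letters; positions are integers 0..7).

Char 1 ('H'): step: R->0, L->0 (L advanced); H->plug->H->R->C->L->A->refl->B->L'->F->R'->F->plug->F
Char 2 ('D'): step: R->1, L=0; D->plug->G->R->B->L->E->refl->D->L'->A->R'->C->plug->C
Char 3 ('D'): step: R->2, L=0; D->plug->G->R->E->L->C->refl->G->L'->G->R'->A->plug->A
Char 4 ('E'): step: R->3, L=0; E->plug->E->R->H->L->H->refl->F->L'->D->R'->F->plug->F
Char 5 ('B'): step: R->4, L=0; B->plug->B->R->B->L->E->refl->D->L'->A->R'->C->plug->C
Char 6 ('E'): step: R->5, L=0; E->plug->E->R->G->L->G->refl->C->L'->E->R'->G->plug->D
Char 7 ('D'): step: R->6, L=0; D->plug->G->R->B->L->E->refl->D->L'->A->R'->C->plug->C
Char 8 ('D'): step: R->7, L=0; D->plug->G->R->G->L->G->refl->C->L'->E->R'->C->plug->C
Char 9 ('F'): step: R->0, L->1 (L advanced); F->plug->F->R->F->L->F->refl->H->L'->B->R'->D->plug->G
Char 10 ('C'): step: R->1, L=1; C->plug->C->R->A->L->D->refl->E->L'->C->R'->A->plug->A
Char 11 ('G'): step: R->2, L=1; G->plug->D->R->D->L->B->refl->A->L'->E->R'->G->plug->D
Char 12 ('H'): step: R->3, L=1; H->plug->H->R->F->L->F->refl->H->L'->B->R'->D->plug->G
Final: ciphertext=FCAFCDCCGADG, RIGHT=3, LEFT=1

Answer: FCAFCDCCGADG 3 1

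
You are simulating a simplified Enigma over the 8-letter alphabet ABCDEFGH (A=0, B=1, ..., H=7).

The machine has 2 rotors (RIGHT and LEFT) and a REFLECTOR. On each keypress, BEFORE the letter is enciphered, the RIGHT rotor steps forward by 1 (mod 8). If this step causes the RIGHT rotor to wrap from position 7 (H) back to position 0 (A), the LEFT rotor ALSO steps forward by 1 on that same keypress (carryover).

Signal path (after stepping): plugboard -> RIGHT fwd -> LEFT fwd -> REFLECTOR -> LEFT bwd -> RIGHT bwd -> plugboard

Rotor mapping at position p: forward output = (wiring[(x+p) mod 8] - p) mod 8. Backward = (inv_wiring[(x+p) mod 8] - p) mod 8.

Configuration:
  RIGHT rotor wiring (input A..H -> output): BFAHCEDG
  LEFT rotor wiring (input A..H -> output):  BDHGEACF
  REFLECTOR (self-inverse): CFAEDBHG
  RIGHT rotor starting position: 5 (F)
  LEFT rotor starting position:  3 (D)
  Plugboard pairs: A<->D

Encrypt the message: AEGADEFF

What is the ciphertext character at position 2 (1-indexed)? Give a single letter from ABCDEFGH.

Char 1 ('A'): step: R->6, L=3; A->plug->D->R->H->L->E->refl->D->L'->A->R'->B->plug->B
Char 2 ('E'): step: R->7, L=3; E->plug->E->R->A->L->D->refl->E->L'->H->R'->A->plug->D

D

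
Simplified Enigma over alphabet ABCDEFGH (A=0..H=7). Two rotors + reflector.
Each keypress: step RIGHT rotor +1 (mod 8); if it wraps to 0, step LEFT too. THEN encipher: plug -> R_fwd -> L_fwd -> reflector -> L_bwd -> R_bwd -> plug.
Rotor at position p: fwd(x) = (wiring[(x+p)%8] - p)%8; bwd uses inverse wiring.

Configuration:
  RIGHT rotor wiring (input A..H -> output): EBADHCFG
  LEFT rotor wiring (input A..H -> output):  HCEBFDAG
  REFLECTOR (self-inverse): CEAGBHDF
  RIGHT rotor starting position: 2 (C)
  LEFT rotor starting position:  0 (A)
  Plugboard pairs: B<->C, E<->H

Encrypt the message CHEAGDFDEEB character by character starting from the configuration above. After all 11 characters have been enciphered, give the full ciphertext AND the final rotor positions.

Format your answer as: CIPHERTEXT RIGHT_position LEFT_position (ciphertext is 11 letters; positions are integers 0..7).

Answer: AGFFBBBHGBD 5 1

Derivation:
Char 1 ('C'): step: R->3, L=0; C->plug->B->R->E->L->F->refl->H->L'->A->R'->A->plug->A
Char 2 ('H'): step: R->4, L=0; H->plug->E->R->A->L->H->refl->F->L'->E->R'->G->plug->G
Char 3 ('E'): step: R->5, L=0; E->plug->H->R->C->L->E->refl->B->L'->D->R'->F->plug->F
Char 4 ('A'): step: R->6, L=0; A->plug->A->R->H->L->G->refl->D->L'->F->R'->F->plug->F
Char 5 ('G'): step: R->7, L=0; G->plug->G->R->D->L->B->refl->E->L'->C->R'->C->plug->B
Char 6 ('D'): step: R->0, L->1 (L advanced); D->plug->D->R->D->L->E->refl->B->L'->A->R'->C->plug->B
Char 7 ('F'): step: R->1, L=1; F->plug->F->R->E->L->C->refl->A->L'->C->R'->C->plug->B
Char 8 ('D'): step: R->2, L=1; D->plug->D->R->A->L->B->refl->E->L'->D->R'->E->plug->H
Char 9 ('E'): step: R->3, L=1; E->plug->H->R->F->L->H->refl->F->L'->G->R'->G->plug->G
Char 10 ('E'): step: R->4, L=1; E->plug->H->R->H->L->G->refl->D->L'->B->R'->C->plug->B
Char 11 ('B'): step: R->5, L=1; B->plug->C->R->B->L->D->refl->G->L'->H->R'->D->plug->D
Final: ciphertext=AGFFBBBHGBD, RIGHT=5, LEFT=1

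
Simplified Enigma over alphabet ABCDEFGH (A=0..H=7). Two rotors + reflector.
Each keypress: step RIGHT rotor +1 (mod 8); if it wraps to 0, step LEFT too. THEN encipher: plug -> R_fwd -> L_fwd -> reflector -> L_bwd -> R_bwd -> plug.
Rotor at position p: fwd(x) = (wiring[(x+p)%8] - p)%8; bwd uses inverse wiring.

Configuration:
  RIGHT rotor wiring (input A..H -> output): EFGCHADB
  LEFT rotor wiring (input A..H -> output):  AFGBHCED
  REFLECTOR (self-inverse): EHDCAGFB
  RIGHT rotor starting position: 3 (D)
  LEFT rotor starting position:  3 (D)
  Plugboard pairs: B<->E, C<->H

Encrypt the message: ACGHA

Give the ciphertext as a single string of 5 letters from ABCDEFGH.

Answer: GAFDD

Derivation:
Char 1 ('A'): step: R->4, L=3; A->plug->A->R->D->L->B->refl->H->L'->C->R'->G->plug->G
Char 2 ('C'): step: R->5, L=3; C->plug->H->R->C->L->H->refl->B->L'->D->R'->A->plug->A
Char 3 ('G'): step: R->6, L=3; G->plug->G->R->B->L->E->refl->A->L'->E->R'->F->plug->F
Char 4 ('H'): step: R->7, L=3; H->plug->C->R->G->L->C->refl->D->L'->H->R'->D->plug->D
Char 5 ('A'): step: R->0, L->4 (L advanced); A->plug->A->R->E->L->E->refl->A->L'->C->R'->D->plug->D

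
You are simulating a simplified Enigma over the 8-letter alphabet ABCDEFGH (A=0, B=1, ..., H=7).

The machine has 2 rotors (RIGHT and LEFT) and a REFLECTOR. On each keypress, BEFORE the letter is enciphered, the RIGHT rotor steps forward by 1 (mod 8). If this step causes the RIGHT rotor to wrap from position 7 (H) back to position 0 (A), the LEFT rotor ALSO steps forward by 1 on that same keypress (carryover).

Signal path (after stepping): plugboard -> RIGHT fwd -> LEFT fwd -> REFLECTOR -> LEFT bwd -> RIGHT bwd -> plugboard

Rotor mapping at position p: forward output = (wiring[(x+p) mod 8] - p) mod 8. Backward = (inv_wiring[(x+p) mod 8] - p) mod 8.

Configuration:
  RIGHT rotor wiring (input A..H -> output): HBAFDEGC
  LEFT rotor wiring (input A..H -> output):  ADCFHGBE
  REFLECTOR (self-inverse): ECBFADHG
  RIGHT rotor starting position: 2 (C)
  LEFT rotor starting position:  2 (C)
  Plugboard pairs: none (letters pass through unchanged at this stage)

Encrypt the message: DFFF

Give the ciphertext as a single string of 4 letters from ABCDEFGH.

Char 1 ('D'): step: R->3, L=2; D->plug->D->R->D->L->E->refl->A->L'->A->R'->B->plug->B
Char 2 ('F'): step: R->4, L=2; F->plug->F->R->F->L->C->refl->B->L'->H->R'->A->plug->A
Char 3 ('F'): step: R->5, L=2; F->plug->F->R->D->L->E->refl->A->L'->A->R'->G->plug->G
Char 4 ('F'): step: R->6, L=2; F->plug->F->R->H->L->B->refl->C->L'->F->R'->G->plug->G

Answer: BAGG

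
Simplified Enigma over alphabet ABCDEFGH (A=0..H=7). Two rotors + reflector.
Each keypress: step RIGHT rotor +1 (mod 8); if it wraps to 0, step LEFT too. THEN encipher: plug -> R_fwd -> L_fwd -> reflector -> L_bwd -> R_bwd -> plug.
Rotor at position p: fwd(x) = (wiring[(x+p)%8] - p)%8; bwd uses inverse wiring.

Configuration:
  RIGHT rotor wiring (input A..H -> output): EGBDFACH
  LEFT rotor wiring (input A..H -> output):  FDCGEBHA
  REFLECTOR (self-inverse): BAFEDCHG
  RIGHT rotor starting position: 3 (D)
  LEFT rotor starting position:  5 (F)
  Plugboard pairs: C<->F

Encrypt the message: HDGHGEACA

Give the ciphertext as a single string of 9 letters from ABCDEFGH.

Char 1 ('H'): step: R->4, L=5; H->plug->H->R->H->L->H->refl->G->L'->E->R'->B->plug->B
Char 2 ('D'): step: R->5, L=5; D->plug->D->R->H->L->H->refl->G->L'->E->R'->F->plug->C
Char 3 ('G'): step: R->6, L=5; G->plug->G->R->H->L->H->refl->G->L'->E->R'->A->plug->A
Char 4 ('H'): step: R->7, L=5; H->plug->H->R->D->L->A->refl->B->L'->G->R'->F->plug->C
Char 5 ('G'): step: R->0, L->6 (L advanced); G->plug->G->R->C->L->H->refl->G->L'->G->R'->B->plug->B
Char 6 ('E'): step: R->1, L=6; E->plug->E->R->H->L->D->refl->E->L'->E->R'->D->plug->D
Char 7 ('A'): step: R->2, L=6; A->plug->A->R->H->L->D->refl->E->L'->E->R'->H->plug->H
Char 8 ('C'): step: R->3, L=6; C->plug->F->R->B->L->C->refl->F->L'->D->R'->G->plug->G
Char 9 ('A'): step: R->4, L=6; A->plug->A->R->B->L->C->refl->F->L'->D->R'->D->plug->D

Answer: BCACBDHGD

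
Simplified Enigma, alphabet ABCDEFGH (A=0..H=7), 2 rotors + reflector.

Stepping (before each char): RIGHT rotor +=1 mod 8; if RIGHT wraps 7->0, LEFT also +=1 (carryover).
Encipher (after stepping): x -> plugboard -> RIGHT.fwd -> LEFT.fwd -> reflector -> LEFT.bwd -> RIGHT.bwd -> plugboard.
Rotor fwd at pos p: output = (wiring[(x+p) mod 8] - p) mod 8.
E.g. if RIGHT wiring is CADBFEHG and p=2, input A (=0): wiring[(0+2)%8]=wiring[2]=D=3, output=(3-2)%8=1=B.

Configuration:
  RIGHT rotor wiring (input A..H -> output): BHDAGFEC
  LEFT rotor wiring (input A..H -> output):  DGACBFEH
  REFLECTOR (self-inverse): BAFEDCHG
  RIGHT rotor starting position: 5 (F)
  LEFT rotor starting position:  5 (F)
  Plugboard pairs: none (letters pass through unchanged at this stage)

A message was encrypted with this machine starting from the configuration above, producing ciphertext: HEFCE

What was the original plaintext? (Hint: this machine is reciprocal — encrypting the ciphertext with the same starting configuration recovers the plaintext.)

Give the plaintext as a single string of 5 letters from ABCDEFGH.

Char 1 ('H'): step: R->6, L=5; H->plug->H->R->H->L->E->refl->D->L'->F->R'->E->plug->E
Char 2 ('E'): step: R->7, L=5; E->plug->E->R->B->L->H->refl->G->L'->D->R'->A->plug->A
Char 3 ('F'): step: R->0, L->6 (L advanced); F->plug->F->R->F->L->E->refl->D->L'->G->R'->E->plug->E
Char 4 ('C'): step: R->1, L=6; C->plug->C->R->H->L->H->refl->G->L'->A->R'->H->plug->H
Char 5 ('E'): step: R->2, L=6; E->plug->E->R->C->L->F->refl->C->L'->E->R'->C->plug->C

Answer: EAEHC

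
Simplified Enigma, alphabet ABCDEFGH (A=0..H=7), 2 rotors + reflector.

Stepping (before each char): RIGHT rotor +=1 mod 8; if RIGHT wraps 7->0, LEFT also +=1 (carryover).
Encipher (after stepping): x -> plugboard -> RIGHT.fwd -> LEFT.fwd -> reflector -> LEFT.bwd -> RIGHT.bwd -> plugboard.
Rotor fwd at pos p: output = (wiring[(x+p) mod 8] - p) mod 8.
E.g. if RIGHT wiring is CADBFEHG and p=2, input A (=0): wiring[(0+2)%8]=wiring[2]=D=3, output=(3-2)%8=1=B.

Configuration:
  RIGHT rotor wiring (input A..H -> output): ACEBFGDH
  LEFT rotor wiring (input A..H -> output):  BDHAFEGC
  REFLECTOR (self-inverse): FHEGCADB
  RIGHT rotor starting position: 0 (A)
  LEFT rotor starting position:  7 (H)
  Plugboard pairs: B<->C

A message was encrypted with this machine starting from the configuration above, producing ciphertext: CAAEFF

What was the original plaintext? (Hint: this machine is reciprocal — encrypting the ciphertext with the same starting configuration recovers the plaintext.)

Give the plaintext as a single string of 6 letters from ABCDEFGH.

Answer: GEBBGE

Derivation:
Char 1 ('C'): step: R->1, L=7; C->plug->B->R->D->L->A->refl->F->L'->G->R'->G->plug->G
Char 2 ('A'): step: R->2, L=7; A->plug->A->R->C->L->E->refl->C->L'->B->R'->E->plug->E
Char 3 ('A'): step: R->3, L=7; A->plug->A->R->G->L->F->refl->A->L'->D->R'->C->plug->B
Char 4 ('E'): step: R->4, L=7; E->plug->E->R->E->L->B->refl->H->L'->H->R'->C->plug->B
Char 5 ('F'): step: R->5, L=7; F->plug->F->R->H->L->H->refl->B->L'->E->R'->G->plug->G
Char 6 ('F'): step: R->6, L=7; F->plug->F->R->D->L->A->refl->F->L'->G->R'->E->plug->E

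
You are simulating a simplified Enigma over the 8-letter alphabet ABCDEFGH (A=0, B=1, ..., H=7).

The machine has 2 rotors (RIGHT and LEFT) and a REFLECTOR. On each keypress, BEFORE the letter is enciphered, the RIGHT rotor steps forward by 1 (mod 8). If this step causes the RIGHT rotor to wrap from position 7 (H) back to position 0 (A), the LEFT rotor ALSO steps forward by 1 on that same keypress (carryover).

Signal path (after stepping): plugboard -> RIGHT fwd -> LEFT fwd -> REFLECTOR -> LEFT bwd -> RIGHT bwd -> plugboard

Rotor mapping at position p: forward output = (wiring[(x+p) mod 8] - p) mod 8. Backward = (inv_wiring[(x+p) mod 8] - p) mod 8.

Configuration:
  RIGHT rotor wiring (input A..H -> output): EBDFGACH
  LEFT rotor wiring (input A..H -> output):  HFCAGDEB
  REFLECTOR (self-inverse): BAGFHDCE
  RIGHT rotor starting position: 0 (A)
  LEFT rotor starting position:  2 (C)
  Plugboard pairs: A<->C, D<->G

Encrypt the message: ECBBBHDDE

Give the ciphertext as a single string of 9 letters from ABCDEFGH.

Char 1 ('E'): step: R->1, L=2; E->plug->E->R->H->L->D->refl->F->L'->G->R'->G->plug->D
Char 2 ('C'): step: R->2, L=2; C->plug->A->R->B->L->G->refl->C->L'->E->R'->C->plug->A
Char 3 ('B'): step: R->3, L=2; B->plug->B->R->D->L->B->refl->A->L'->A->R'->H->plug->H
Char 4 ('B'): step: R->4, L=2; B->plug->B->R->E->L->C->refl->G->L'->B->R'->H->plug->H
Char 5 ('B'): step: R->5, L=2; B->plug->B->R->F->L->H->refl->E->L'->C->R'->C->plug->A
Char 6 ('H'): step: R->6, L=2; H->plug->H->R->C->L->E->refl->H->L'->F->R'->E->plug->E
Char 7 ('D'): step: R->7, L=2; D->plug->G->R->B->L->G->refl->C->L'->E->R'->D->plug->G
Char 8 ('D'): step: R->0, L->3 (L advanced); D->plug->G->R->C->L->A->refl->B->L'->D->R'->C->plug->A
Char 9 ('E'): step: R->1, L=3; E->plug->E->R->H->L->H->refl->E->L'->F->R'->D->plug->G

Answer: DAHHAEGAG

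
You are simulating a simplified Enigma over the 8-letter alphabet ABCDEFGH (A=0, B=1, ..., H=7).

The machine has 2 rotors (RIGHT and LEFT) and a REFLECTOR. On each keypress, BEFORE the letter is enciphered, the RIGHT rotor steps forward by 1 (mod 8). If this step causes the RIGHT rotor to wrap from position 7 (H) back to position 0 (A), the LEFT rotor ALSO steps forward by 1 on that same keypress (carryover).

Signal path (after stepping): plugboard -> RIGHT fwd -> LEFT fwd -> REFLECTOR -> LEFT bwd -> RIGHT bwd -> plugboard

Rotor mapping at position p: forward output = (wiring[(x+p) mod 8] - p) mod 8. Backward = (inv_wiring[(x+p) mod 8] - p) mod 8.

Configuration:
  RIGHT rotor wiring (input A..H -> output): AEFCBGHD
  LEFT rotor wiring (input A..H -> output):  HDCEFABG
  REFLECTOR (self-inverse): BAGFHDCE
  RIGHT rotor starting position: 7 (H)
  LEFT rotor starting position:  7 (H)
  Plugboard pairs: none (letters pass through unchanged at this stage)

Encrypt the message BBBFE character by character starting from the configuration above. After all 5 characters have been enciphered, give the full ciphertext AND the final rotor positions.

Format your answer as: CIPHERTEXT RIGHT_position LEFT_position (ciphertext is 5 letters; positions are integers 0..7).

Answer: ECABG 4 0

Derivation:
Char 1 ('B'): step: R->0, L->0 (L advanced); B->plug->B->R->E->L->F->refl->D->L'->B->R'->E->plug->E
Char 2 ('B'): step: R->1, L=0; B->plug->B->R->E->L->F->refl->D->L'->B->R'->C->plug->C
Char 3 ('B'): step: R->2, L=0; B->plug->B->R->A->L->H->refl->E->L'->D->R'->A->plug->A
Char 4 ('F'): step: R->3, L=0; F->plug->F->R->F->L->A->refl->B->L'->G->R'->B->plug->B
Char 5 ('E'): step: R->4, L=0; E->plug->E->R->E->L->F->refl->D->L'->B->R'->G->plug->G
Final: ciphertext=ECABG, RIGHT=4, LEFT=0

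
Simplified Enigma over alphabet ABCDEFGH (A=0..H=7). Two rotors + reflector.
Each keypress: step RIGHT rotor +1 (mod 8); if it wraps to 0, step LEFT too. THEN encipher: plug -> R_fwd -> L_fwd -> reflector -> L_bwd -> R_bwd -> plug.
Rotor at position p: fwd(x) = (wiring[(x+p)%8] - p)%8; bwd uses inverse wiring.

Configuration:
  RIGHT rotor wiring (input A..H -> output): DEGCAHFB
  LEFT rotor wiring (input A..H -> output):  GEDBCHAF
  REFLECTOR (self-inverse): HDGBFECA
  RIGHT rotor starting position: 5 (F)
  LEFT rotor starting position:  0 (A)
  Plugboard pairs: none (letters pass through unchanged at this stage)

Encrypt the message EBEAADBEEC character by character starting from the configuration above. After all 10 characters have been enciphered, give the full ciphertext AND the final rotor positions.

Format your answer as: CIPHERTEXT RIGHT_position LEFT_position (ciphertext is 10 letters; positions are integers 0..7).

Answer: FGAGGBFDBA 7 1

Derivation:
Char 1 ('E'): step: R->6, L=0; E->plug->E->R->A->L->G->refl->C->L'->E->R'->F->plug->F
Char 2 ('B'): step: R->7, L=0; B->plug->B->R->E->L->C->refl->G->L'->A->R'->G->plug->G
Char 3 ('E'): step: R->0, L->1 (L advanced); E->plug->E->R->A->L->D->refl->B->L'->D->R'->A->plug->A
Char 4 ('A'): step: R->1, L=1; A->plug->A->R->D->L->B->refl->D->L'->A->R'->G->plug->G
Char 5 ('A'): step: R->2, L=1; A->plug->A->R->E->L->G->refl->C->L'->B->R'->G->plug->G
Char 6 ('D'): step: R->3, L=1; D->plug->D->R->C->L->A->refl->H->L'->F->R'->B->plug->B
Char 7 ('B'): step: R->4, L=1; B->plug->B->R->D->L->B->refl->D->L'->A->R'->F->plug->F
Char 8 ('E'): step: R->5, L=1; E->plug->E->R->H->L->F->refl->E->L'->G->R'->D->plug->D
Char 9 ('E'): step: R->6, L=1; E->plug->E->R->A->L->D->refl->B->L'->D->R'->B->plug->B
Char 10 ('C'): step: R->7, L=1; C->plug->C->R->F->L->H->refl->A->L'->C->R'->A->plug->A
Final: ciphertext=FGAGGBFDBA, RIGHT=7, LEFT=1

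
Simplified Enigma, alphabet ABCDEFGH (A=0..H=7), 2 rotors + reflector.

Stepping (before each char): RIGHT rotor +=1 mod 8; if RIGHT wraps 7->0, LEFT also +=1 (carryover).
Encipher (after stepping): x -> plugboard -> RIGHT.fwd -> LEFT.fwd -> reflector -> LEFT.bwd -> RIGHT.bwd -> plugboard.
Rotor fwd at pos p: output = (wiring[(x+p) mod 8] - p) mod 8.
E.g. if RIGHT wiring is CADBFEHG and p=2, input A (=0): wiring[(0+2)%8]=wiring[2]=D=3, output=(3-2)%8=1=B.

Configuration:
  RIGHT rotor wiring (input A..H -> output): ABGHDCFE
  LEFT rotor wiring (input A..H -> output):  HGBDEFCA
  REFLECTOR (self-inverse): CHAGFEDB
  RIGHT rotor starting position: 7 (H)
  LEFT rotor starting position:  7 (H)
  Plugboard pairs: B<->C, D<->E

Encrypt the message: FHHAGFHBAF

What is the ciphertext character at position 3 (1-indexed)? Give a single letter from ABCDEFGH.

Char 1 ('F'): step: R->0, L->0 (L advanced); F->plug->F->R->C->L->B->refl->H->L'->A->R'->A->plug->A
Char 2 ('H'): step: R->1, L=0; H->plug->H->R->H->L->A->refl->C->L'->G->R'->C->plug->B
Char 3 ('H'): step: R->2, L=0; H->plug->H->R->H->L->A->refl->C->L'->G->R'->G->plug->G

G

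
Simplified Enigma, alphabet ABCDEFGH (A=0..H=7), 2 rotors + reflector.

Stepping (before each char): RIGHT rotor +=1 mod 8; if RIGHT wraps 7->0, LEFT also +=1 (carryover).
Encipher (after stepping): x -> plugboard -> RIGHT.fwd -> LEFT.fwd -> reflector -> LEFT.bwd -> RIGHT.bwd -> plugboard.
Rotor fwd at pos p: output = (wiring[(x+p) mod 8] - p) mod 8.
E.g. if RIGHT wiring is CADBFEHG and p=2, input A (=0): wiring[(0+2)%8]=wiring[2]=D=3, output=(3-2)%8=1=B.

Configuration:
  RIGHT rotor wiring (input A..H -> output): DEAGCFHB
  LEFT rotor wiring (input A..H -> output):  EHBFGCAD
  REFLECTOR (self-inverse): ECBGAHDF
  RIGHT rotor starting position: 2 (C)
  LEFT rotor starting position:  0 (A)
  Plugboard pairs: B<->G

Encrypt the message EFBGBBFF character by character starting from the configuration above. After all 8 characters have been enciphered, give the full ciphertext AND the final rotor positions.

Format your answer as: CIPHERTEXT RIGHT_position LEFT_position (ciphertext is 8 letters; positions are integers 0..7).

Answer: FAFAHCEC 2 1

Derivation:
Char 1 ('E'): step: R->3, L=0; E->plug->E->R->G->L->A->refl->E->L'->A->R'->F->plug->F
Char 2 ('F'): step: R->4, L=0; F->plug->F->R->A->L->E->refl->A->L'->G->R'->A->plug->A
Char 3 ('B'): step: R->5, L=0; B->plug->G->R->B->L->H->refl->F->L'->D->R'->F->plug->F
Char 4 ('G'): step: R->6, L=0; G->plug->B->R->D->L->F->refl->H->L'->B->R'->A->plug->A
Char 5 ('B'): step: R->7, L=0; B->plug->G->R->G->L->A->refl->E->L'->A->R'->H->plug->H
Char 6 ('B'): step: R->0, L->1 (L advanced); B->plug->G->R->H->L->D->refl->G->L'->A->R'->C->plug->C
Char 7 ('F'): step: R->1, L=1; F->plug->F->R->G->L->C->refl->B->L'->E->R'->E->plug->E
Char 8 ('F'): step: R->2, L=1; F->plug->F->R->H->L->D->refl->G->L'->A->R'->C->plug->C
Final: ciphertext=FAFAHCEC, RIGHT=2, LEFT=1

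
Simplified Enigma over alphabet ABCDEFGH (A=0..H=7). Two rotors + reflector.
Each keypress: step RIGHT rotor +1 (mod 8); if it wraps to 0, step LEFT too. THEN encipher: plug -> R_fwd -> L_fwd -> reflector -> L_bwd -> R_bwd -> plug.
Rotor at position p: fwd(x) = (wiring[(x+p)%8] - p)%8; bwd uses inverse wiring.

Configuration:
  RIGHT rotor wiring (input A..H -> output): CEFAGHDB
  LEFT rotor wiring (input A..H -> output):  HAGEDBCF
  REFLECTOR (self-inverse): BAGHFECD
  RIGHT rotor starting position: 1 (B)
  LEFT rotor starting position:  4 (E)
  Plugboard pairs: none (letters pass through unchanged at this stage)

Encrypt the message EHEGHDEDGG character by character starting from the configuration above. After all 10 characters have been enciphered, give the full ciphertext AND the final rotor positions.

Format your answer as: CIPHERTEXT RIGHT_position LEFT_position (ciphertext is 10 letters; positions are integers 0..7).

Answer: DEAEAABFED 3 5

Derivation:
Char 1 ('E'): step: R->2, L=4; E->plug->E->R->B->L->F->refl->E->L'->F->R'->D->plug->D
Char 2 ('H'): step: R->3, L=4; H->plug->H->R->C->L->G->refl->C->L'->G->R'->E->plug->E
Char 3 ('E'): step: R->4, L=4; E->plug->E->R->G->L->C->refl->G->L'->C->R'->A->plug->A
Char 4 ('G'): step: R->5, L=4; G->plug->G->R->D->L->B->refl->A->L'->H->R'->E->plug->E
Char 5 ('H'): step: R->6, L=4; H->plug->H->R->B->L->F->refl->E->L'->F->R'->A->plug->A
Char 6 ('D'): step: R->7, L=4; D->plug->D->R->G->L->C->refl->G->L'->C->R'->A->plug->A
Char 7 ('E'): step: R->0, L->5 (L advanced); E->plug->E->R->G->L->H->refl->D->L'->E->R'->B->plug->B
Char 8 ('D'): step: R->1, L=5; D->plug->D->R->F->L->B->refl->A->L'->C->R'->F->plug->F
Char 9 ('G'): step: R->2, L=5; G->plug->G->R->A->L->E->refl->F->L'->B->R'->E->plug->E
Char 10 ('G'): step: R->3, L=5; G->plug->G->R->B->L->F->refl->E->L'->A->R'->D->plug->D
Final: ciphertext=DEAEAABFED, RIGHT=3, LEFT=5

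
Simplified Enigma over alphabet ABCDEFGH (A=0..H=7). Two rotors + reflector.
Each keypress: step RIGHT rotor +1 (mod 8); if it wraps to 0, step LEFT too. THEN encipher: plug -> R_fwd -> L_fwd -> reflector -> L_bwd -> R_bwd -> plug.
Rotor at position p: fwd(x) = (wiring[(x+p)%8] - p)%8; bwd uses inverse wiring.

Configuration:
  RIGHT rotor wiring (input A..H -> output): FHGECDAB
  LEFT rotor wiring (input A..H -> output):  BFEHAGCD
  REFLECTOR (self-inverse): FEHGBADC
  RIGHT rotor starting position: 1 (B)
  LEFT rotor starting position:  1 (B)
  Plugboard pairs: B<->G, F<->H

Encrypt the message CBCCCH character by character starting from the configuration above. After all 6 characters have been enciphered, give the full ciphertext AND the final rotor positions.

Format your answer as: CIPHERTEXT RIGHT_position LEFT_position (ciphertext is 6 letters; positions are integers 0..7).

Answer: FGGBBG 7 1

Derivation:
Char 1 ('C'): step: R->2, L=1; C->plug->C->R->A->L->E->refl->B->L'->F->R'->H->plug->F
Char 2 ('B'): step: R->3, L=1; B->plug->G->R->E->L->F->refl->A->L'->H->R'->B->plug->G
Char 3 ('C'): step: R->4, L=1; C->plug->C->R->E->L->F->refl->A->L'->H->R'->B->plug->G
Char 4 ('C'): step: R->5, L=1; C->plug->C->R->E->L->F->refl->A->L'->H->R'->G->plug->B
Char 5 ('C'): step: R->6, L=1; C->plug->C->R->H->L->A->refl->F->L'->E->R'->G->plug->B
Char 6 ('H'): step: R->7, L=1; H->plug->F->R->D->L->H->refl->C->L'->G->R'->B->plug->G
Final: ciphertext=FGGBBG, RIGHT=7, LEFT=1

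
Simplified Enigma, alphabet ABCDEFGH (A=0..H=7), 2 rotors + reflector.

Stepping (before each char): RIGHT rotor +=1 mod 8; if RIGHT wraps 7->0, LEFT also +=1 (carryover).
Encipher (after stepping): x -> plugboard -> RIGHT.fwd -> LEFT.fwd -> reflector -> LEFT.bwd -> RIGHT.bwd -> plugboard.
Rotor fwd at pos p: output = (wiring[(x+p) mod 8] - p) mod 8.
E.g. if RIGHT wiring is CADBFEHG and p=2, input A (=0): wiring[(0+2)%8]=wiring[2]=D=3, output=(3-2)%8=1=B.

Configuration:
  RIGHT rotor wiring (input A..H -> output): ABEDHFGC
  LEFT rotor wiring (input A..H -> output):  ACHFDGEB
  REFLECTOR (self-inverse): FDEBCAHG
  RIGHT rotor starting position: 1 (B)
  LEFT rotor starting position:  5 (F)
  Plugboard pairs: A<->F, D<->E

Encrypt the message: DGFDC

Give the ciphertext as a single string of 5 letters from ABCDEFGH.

Char 1 ('D'): step: R->2, L=5; D->plug->E->R->E->L->F->refl->A->L'->G->R'->G->plug->G
Char 2 ('G'): step: R->3, L=5; G->plug->G->R->G->L->A->refl->F->L'->E->R'->B->plug->B
Char 3 ('F'): step: R->4, L=5; F->plug->A->R->D->L->D->refl->B->L'->A->R'->G->plug->G
Char 4 ('D'): step: R->5, L=5; D->plug->E->R->E->L->F->refl->A->L'->G->R'->G->plug->G
Char 5 ('C'): step: R->6, L=5; C->plug->C->R->C->L->E->refl->C->L'->F->R'->F->plug->A

Answer: GBGGA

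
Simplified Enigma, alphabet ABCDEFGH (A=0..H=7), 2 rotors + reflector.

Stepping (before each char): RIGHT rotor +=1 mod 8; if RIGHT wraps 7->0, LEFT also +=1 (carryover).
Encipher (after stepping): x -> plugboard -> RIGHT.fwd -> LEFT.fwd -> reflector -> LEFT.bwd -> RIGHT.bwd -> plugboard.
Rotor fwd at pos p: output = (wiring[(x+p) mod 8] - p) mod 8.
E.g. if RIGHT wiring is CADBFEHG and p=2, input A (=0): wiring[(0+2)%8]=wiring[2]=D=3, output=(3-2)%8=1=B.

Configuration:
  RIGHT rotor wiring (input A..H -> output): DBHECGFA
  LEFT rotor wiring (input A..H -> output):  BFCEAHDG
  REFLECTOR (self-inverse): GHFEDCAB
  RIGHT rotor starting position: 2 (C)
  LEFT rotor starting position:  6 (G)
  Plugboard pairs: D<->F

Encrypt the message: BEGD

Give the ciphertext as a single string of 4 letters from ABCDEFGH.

Char 1 ('B'): step: R->3, L=6; B->plug->B->R->H->L->B->refl->H->L'->D->R'->C->plug->C
Char 2 ('E'): step: R->4, L=6; E->plug->E->R->H->L->B->refl->H->L'->D->R'->G->plug->G
Char 3 ('G'): step: R->5, L=6; G->plug->G->R->H->L->B->refl->H->L'->D->R'->C->plug->C
Char 4 ('D'): step: R->6, L=6; D->plug->F->R->G->L->C->refl->F->L'->A->R'->H->plug->H

Answer: CGCH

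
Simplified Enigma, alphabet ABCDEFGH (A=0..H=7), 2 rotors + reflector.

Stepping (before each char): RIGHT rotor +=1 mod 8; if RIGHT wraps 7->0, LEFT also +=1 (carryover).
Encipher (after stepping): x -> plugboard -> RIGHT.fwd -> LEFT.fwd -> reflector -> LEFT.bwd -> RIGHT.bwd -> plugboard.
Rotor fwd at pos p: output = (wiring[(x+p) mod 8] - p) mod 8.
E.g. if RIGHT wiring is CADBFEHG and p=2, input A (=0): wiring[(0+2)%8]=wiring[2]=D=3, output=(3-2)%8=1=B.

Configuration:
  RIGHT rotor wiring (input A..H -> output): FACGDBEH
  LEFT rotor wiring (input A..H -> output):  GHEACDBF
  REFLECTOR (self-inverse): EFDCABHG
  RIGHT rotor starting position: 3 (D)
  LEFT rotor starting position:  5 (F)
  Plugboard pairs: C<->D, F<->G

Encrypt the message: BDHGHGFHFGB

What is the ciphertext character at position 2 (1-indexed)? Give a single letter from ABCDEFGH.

Char 1 ('B'): step: R->4, L=5; B->plug->B->R->F->L->H->refl->G->L'->A->R'->C->plug->D
Char 2 ('D'): step: R->5, L=5; D->plug->C->R->C->L->A->refl->E->L'->B->R'->G->plug->F

F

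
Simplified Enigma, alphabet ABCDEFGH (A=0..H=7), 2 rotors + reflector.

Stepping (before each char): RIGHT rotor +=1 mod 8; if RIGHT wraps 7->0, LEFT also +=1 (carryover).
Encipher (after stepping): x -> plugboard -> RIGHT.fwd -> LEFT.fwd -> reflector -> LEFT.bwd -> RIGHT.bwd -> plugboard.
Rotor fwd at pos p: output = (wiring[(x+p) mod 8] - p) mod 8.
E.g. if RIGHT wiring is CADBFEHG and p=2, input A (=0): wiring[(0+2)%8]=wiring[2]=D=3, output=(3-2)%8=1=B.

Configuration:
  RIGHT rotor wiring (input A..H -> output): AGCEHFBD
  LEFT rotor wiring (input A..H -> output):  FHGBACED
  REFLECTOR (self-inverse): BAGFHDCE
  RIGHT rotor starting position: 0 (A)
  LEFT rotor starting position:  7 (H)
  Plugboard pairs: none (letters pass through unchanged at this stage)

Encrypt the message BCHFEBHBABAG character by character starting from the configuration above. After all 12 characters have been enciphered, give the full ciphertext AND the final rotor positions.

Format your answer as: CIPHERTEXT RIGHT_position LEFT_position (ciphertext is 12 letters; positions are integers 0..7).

Char 1 ('B'): step: R->1, L=7; B->plug->B->R->B->L->G->refl->C->L'->E->R'->E->plug->E
Char 2 ('C'): step: R->2, L=7; C->plug->C->R->F->L->B->refl->A->L'->C->R'->B->plug->B
Char 3 ('H'): step: R->3, L=7; H->plug->H->R->H->L->F->refl->D->L'->G->R'->D->plug->D
Char 4 ('F'): step: R->4, L=7; F->plug->F->R->C->L->A->refl->B->L'->F->R'->C->plug->C
Char 5 ('E'): step: R->5, L=7; E->plug->E->R->B->L->G->refl->C->L'->E->R'->B->plug->B
Char 6 ('B'): step: R->6, L=7; B->plug->B->R->F->L->B->refl->A->L'->C->R'->C->plug->C
Char 7 ('H'): step: R->7, L=7; H->plug->H->R->C->L->A->refl->B->L'->F->R'->E->plug->E
Char 8 ('B'): step: R->0, L->0 (L advanced); B->plug->B->R->G->L->E->refl->H->L'->B->R'->G->plug->G
Char 9 ('A'): step: R->1, L=0; A->plug->A->R->F->L->C->refl->G->L'->C->R'->G->plug->G
Char 10 ('B'): step: R->2, L=0; B->plug->B->R->C->L->G->refl->C->L'->F->R'->C->plug->C
Char 11 ('A'): step: R->3, L=0; A->plug->A->R->B->L->H->refl->E->L'->G->R'->D->plug->D
Char 12 ('G'): step: R->4, L=0; G->plug->G->R->G->L->E->refl->H->L'->B->R'->B->plug->B
Final: ciphertext=EBDCBCEGGCDB, RIGHT=4, LEFT=0

Answer: EBDCBCEGGCDB 4 0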